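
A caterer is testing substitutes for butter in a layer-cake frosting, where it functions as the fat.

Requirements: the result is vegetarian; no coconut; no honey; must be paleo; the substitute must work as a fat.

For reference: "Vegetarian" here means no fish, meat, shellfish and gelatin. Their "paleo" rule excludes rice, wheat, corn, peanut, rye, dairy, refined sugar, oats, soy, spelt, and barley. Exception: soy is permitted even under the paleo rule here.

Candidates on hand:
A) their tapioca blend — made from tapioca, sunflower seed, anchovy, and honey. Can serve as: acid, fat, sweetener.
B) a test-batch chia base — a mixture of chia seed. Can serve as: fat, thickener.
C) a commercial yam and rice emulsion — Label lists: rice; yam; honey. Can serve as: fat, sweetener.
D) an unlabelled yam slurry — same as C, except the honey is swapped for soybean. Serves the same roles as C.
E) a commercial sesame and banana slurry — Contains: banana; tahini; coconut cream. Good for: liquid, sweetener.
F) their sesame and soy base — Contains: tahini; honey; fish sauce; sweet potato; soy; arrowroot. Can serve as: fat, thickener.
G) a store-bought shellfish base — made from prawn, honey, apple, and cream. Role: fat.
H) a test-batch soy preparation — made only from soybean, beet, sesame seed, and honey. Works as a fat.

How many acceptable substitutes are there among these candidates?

A: has anchovy, so not vegetarian; has honey, so not honey-free — out
B: works as a fat, paleo, no honey — OK
C: has rice, so not paleo; has honey, so not honey-free — reject
D: has rice, so not paleo — out
E: not usable as a fat; has coconut cream, so not coconut-free — reject
F: has fish sauce, so not vegetarian; has honey, so not honey-free — no
G: has prawn, so not vegetarian; has cream, so not paleo (and 1 more) — reject
H: has honey, so not honey-free — no

1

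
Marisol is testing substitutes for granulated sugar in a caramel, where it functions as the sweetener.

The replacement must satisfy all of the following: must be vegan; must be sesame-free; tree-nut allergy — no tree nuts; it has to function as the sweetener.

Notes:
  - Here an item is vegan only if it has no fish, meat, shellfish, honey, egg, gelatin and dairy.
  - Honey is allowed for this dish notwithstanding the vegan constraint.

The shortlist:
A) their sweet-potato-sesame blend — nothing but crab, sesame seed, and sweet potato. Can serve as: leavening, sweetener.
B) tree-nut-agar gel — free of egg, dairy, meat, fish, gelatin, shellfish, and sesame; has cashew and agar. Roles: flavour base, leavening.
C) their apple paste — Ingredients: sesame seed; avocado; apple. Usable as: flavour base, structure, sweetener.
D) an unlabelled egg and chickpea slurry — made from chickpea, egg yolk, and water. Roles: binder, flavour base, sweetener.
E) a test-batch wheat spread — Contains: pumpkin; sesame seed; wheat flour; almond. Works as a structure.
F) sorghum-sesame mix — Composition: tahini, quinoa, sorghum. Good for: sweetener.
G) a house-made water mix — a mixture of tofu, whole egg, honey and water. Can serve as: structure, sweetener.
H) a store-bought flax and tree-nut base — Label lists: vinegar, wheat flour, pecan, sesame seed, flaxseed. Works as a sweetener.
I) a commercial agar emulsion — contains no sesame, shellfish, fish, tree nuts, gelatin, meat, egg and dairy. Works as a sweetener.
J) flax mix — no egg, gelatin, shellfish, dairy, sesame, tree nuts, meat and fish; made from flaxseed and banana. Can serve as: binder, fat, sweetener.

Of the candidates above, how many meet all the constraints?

2

A: has crab, so not vegan; has sesame seed, so not sesame-free — out
B: not usable as a sweetener; has cashew, so not tree-nut-free — out
C: has sesame seed, so not sesame-free — out
D: has egg yolk, so not vegan — out
E: not usable as a sweetener; has almond, so not tree-nut-free (and 1 more) — no
F: has tahini, so not sesame-free — out
G: has whole egg, so not vegan — no
H: has pecan, so not tree-nut-free; has sesame seed, so not sesame-free — reject
I: works as a sweetener, vegan, no sesame — valid
J: no tree nuts, no sesame — OK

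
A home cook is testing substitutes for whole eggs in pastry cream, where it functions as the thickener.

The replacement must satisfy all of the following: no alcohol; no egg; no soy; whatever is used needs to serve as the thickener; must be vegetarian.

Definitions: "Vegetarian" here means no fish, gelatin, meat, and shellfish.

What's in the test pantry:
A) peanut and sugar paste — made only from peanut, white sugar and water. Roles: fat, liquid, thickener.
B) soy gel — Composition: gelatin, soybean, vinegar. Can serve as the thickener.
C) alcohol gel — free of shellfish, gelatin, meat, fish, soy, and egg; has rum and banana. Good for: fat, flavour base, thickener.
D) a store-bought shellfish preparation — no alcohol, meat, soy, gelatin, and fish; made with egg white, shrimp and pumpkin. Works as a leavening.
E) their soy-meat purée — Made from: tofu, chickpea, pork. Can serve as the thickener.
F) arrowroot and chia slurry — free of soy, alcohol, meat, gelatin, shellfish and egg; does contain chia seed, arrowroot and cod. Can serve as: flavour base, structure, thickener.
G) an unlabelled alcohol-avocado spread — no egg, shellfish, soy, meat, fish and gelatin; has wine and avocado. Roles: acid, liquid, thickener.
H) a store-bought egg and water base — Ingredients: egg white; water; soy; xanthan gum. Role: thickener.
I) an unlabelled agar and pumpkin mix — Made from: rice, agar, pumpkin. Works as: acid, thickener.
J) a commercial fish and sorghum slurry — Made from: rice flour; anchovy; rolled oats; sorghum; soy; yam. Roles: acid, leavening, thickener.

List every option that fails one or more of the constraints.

B, C, D, E, F, G, H, J

A: only peanut, white sugar and water; none excluded — keep
B: has gelatin, so not vegetarian; has soybean, so not soy-free — no
C: has rum, so not alcohol-free — out
D: not usable as a thickener; has shrimp, so not vegetarian (and 1 more) — no
E: has pork, so not vegetarian; has tofu, so not soy-free — no
F: has cod, so not vegetarian — out
G: has wine, so not alcohol-free — out
H: has egg white, so not egg-free; has soy, so not soy-free — out
I: all constraints satisfied — OK
J: has anchovy, so not vegetarian; has soy, so not soy-free — reject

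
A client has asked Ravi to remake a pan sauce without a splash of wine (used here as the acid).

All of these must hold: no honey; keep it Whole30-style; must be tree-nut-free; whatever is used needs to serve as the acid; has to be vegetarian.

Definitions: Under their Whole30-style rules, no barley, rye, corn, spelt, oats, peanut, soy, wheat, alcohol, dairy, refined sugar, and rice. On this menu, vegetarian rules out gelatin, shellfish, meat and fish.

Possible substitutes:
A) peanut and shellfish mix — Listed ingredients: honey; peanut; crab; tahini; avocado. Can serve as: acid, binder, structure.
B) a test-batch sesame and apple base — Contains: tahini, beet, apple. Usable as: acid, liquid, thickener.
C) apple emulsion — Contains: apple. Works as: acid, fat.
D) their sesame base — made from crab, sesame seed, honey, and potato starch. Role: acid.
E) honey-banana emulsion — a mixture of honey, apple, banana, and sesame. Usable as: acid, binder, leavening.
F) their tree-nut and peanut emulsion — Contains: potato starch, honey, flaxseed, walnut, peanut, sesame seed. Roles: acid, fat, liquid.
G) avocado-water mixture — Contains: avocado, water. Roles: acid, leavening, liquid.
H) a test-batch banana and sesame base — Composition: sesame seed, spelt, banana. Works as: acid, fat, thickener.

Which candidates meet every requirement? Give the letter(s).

A: has peanut, so not Whole30-style; has crab, so not vegetarian (and 1 more) — no
B: only tahini, apple and beet; none excluded — keep
C: no honey, vegetarian — valid
D: has crab, so not vegetarian; has honey, so not honey-free — out
E: has honey, so not honey-free — no
F: has peanut, so not Whole30-style; has honey, so not honey-free (and 1 more) — out
G: every rule checks out — valid
H: has spelt, so not Whole30-style — reject

B, C, G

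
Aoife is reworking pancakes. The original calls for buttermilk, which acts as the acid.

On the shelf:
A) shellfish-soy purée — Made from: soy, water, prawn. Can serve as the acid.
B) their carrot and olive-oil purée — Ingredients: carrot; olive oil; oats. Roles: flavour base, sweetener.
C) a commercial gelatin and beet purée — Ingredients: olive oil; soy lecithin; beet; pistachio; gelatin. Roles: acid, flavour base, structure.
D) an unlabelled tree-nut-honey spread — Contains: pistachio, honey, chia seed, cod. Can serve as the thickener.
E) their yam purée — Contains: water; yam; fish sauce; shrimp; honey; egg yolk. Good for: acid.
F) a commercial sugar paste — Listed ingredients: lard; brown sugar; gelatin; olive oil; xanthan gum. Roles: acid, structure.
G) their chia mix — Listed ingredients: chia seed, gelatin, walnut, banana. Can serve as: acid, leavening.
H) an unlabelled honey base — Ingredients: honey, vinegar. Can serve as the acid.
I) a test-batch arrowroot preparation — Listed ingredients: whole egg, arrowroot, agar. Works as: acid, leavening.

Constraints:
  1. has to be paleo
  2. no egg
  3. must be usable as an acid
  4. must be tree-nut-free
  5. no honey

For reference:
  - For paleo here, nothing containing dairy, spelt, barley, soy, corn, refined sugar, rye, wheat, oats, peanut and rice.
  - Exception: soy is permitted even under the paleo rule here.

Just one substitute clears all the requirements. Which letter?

A: soy is permitted under the paleo carve-out; nothing else excluded — keep
B: not usable as an acid; has oats, so not paleo — reject
C: has pistachio, so not tree-nut-free — reject
D: not usable as an acid; has pistachio, so not tree-nut-free (and 1 more) — no
E: has honey, so not honey-free; has egg yolk, so not egg-free — reject
F: has brown sugar, so not paleo — reject
G: has walnut, so not tree-nut-free — no
H: has honey, so not honey-free — no
I: has whole egg, so not egg-free — reject

A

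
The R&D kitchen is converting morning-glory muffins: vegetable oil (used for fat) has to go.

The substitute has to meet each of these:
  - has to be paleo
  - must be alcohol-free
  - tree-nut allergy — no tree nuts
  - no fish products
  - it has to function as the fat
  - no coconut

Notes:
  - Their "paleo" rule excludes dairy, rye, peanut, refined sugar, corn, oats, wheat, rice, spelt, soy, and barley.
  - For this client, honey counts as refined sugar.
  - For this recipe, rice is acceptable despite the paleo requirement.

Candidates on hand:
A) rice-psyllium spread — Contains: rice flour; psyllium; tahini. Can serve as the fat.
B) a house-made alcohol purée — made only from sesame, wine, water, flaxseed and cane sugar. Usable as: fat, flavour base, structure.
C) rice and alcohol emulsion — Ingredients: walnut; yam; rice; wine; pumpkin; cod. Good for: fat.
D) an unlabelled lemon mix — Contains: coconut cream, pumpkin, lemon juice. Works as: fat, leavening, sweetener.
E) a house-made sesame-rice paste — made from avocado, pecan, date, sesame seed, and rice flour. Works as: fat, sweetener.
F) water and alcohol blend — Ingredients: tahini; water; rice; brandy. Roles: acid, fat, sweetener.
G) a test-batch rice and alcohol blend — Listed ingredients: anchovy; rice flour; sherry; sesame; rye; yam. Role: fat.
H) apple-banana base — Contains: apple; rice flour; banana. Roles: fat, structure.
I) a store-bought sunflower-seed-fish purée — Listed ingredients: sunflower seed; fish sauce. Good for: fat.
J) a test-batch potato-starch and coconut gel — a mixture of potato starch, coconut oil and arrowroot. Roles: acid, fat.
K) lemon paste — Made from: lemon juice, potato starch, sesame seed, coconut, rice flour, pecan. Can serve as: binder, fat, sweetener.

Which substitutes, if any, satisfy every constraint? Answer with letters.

A, H

A: rice is permitted under the paleo carve-out; nothing else excluded — keep
B: has cane sugar, so not paleo; has wine, so not alcohol-free — no
C: has cod, so not fish-free; has walnut, so not tree-nut-free (and 1 more) — no
D: has coconut cream, so not coconut-free — out
E: has pecan, so not tree-nut-free — no
F: has brandy, so not alcohol-free — no
G: has rye, so not paleo; has anchovy, so not fish-free (and 1 more) — out
H: rice is permitted under the paleo carve-out; nothing else excluded — OK
I: has fish sauce, so not fish-free — reject
J: has coconut oil, so not coconut-free — no
K: has coconut, so not coconut-free; has pecan, so not tree-nut-free — reject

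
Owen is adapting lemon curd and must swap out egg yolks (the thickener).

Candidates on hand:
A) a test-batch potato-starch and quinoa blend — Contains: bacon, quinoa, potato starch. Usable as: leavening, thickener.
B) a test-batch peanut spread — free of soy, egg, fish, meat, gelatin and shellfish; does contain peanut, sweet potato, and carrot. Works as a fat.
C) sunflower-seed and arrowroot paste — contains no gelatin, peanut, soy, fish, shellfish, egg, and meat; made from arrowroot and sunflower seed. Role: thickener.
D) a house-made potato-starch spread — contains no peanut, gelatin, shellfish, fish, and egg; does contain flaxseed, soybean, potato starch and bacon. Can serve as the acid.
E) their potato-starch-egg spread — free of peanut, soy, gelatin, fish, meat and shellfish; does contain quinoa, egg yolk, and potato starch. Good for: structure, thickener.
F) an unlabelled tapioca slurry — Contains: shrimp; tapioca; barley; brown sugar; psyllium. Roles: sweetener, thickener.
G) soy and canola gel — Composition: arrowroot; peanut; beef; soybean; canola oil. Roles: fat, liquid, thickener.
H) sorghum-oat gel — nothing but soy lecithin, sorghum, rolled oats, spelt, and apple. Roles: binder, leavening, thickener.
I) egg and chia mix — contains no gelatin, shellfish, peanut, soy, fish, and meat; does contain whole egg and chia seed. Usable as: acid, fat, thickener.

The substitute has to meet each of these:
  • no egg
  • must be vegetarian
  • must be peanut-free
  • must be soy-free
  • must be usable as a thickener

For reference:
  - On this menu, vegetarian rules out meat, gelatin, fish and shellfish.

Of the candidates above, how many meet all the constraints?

1

A: has bacon, so not vegetarian — out
B: not usable as a thickener; has peanut, so not peanut-free — reject
C: vegetarian, no soy — OK
D: not usable as a thickener; has bacon, so not vegetarian (and 1 more) — no
E: has egg yolk, so not egg-free — reject
F: has shrimp, so not vegetarian — reject
G: has beef, so not vegetarian; has peanut, so not peanut-free (and 1 more) — no
H: has soy lecithin, so not soy-free — reject
I: has whole egg, so not egg-free — out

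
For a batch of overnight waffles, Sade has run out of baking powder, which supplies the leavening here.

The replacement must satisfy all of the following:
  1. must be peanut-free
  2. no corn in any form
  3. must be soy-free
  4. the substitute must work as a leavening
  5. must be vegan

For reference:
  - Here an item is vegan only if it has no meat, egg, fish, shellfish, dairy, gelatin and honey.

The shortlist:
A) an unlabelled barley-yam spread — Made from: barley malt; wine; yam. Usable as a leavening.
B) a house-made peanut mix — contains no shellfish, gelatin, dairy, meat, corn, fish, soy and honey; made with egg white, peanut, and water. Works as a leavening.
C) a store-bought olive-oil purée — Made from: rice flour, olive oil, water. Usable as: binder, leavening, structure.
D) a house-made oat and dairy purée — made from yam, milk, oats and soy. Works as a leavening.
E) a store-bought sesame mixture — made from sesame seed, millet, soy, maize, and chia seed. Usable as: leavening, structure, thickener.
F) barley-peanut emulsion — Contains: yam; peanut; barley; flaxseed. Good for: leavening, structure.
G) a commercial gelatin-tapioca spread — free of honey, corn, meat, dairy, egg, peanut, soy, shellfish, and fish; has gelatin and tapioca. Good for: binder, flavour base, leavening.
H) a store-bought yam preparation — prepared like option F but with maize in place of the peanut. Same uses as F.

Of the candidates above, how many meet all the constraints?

2

A: all constraints satisfied — valid
B: has egg white, so not vegan; has peanut, so not peanut-free — reject
C: all constraints satisfied — valid
D: has milk, so not vegan; has soy, so not soy-free — reject
E: has soy, so not soy-free; has maize, so not corn-free — no
F: has peanut, so not peanut-free — out
G: has gelatin, so not vegan — no
H: has maize, so not corn-free — out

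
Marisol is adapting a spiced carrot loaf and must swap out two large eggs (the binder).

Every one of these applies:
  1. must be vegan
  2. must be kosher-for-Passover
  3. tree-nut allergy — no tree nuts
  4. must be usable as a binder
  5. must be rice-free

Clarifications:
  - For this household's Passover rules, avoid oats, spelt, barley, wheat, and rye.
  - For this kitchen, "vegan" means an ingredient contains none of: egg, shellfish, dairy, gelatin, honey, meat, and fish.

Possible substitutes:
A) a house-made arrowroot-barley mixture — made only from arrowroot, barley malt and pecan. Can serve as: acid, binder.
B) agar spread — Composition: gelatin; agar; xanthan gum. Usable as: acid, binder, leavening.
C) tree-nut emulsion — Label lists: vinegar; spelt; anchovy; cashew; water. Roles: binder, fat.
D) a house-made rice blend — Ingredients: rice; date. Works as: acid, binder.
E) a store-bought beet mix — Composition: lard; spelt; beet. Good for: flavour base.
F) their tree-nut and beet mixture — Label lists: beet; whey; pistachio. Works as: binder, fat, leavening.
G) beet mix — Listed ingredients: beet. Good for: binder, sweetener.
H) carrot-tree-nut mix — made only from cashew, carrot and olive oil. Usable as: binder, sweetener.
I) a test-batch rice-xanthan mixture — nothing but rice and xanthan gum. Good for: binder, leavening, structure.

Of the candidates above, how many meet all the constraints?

1

A: has barley malt, so not kosher-for-Passover; has pecan, so not tree-nut-free — reject
B: has gelatin, so not vegan — out
C: has spelt, so not kosher-for-Passover; has anchovy, so not vegan (and 1 more) — out
D: has rice, so not rice-free — out
E: not usable as a binder; has spelt, so not kosher-for-Passover (and 1 more) — out
F: has whey, so not vegan; has pistachio, so not tree-nut-free — out
G: only beet; none excluded — keep
H: has cashew, so not tree-nut-free — no
I: has rice, so not rice-free — no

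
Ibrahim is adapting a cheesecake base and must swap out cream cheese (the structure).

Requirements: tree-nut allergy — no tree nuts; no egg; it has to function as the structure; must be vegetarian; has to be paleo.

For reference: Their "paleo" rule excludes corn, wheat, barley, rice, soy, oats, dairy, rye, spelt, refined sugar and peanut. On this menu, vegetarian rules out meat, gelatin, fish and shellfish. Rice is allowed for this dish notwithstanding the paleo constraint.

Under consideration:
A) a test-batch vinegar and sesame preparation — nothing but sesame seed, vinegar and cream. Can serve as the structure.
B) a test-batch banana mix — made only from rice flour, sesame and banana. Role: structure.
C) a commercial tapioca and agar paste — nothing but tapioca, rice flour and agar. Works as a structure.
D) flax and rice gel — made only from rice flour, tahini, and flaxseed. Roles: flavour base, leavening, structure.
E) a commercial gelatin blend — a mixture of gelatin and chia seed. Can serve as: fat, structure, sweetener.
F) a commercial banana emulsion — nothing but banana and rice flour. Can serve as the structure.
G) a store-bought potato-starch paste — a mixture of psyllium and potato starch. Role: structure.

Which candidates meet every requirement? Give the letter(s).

B, C, D, F, G

A: has cream, so not paleo — out
B: rice is permitted under the paleo carve-out; nothing else excluded — OK
C: rice is permitted under the paleo carve-out; nothing else excluded — keep
D: rice is permitted under the paleo carve-out; nothing else excluded — keep
E: has gelatin, so not vegetarian — reject
F: rice is permitted under the paleo carve-out; nothing else excluded — keep
G: works as a structure, vegetarian, no tree nuts — valid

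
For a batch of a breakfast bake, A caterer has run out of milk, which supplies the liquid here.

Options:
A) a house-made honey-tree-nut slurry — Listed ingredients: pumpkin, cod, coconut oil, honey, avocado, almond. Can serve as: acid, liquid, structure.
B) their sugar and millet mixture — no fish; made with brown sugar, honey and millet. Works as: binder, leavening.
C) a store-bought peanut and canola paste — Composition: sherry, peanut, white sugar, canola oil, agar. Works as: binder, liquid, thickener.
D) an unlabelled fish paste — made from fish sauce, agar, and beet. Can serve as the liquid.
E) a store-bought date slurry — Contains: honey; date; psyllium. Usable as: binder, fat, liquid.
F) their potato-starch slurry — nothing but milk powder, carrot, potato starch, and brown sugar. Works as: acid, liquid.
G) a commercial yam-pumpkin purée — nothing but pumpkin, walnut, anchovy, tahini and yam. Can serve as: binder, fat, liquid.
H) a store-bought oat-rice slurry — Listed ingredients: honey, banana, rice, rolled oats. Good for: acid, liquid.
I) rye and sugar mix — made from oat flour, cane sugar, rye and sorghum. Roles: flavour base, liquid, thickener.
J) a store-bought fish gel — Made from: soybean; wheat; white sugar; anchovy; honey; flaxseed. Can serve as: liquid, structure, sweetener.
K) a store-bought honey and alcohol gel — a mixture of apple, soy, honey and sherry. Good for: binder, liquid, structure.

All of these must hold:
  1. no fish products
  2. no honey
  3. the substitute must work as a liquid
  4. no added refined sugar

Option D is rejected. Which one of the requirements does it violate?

fish-free

usable as a liquid: satisfied
fish-free: has fish sauce — fails
honey-free: satisfied
no-added-sugar: satisfied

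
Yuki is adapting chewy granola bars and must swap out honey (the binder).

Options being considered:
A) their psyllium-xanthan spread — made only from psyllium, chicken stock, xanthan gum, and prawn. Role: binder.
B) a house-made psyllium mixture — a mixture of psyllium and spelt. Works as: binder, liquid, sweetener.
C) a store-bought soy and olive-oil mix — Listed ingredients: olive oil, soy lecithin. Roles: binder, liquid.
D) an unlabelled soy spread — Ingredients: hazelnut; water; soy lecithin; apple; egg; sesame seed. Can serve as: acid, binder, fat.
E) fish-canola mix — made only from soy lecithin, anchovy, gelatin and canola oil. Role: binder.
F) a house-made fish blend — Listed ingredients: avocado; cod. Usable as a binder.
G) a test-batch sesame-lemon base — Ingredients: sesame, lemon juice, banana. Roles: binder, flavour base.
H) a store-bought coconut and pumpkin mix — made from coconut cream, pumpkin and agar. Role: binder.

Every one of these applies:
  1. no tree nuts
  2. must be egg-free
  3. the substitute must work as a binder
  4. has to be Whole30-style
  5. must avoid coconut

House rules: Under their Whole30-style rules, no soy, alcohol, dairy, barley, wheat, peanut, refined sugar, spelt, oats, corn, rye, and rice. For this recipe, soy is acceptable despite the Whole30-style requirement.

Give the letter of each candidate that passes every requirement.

A, C, E, F, G

A: no coconut, no tree nuts — valid
B: has spelt, so not Whole30-style — no
C: soy is permitted under the Whole30-style carve-out; nothing else excluded — valid
D: has egg, so not egg-free; has hazelnut, so not tree-nut-free — reject
E: soy is permitted under the Whole30-style carve-out; nothing else excluded — valid
F: nothing on the exclusion list — keep
G: every rule checks out — keep
H: has coconut cream, so not coconut-free — out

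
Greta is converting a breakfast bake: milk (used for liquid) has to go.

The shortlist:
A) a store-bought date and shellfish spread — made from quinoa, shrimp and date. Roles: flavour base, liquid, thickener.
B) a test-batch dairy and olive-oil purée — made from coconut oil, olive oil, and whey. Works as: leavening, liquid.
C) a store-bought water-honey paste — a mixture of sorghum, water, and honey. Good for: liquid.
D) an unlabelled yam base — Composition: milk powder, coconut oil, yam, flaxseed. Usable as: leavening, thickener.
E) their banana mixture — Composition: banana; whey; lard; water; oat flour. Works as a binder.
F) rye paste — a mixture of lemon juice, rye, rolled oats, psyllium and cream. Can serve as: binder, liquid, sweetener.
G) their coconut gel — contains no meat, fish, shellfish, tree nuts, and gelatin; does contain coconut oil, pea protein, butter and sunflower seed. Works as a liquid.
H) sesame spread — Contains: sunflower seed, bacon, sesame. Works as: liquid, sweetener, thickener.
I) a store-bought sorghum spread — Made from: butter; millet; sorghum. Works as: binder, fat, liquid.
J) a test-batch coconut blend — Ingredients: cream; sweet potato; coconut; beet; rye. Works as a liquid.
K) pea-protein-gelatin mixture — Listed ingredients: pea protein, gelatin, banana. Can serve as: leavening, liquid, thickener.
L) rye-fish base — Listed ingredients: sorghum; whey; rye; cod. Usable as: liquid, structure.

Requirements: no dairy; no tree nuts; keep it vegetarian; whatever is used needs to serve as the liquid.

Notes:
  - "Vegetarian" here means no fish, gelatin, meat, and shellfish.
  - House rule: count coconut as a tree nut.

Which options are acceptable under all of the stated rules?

C

A: has shrimp, so not vegetarian — reject
B: has whey, so not dairy-free; has coconut oil, so not tree-nut-free — reject
C: no dairy, vegetarian — keep
D: not usable as a liquid; has milk powder, so not dairy-free (and 1 more) — reject
E: not usable as a liquid; has lard, so not vegetarian (and 1 more) — out
F: has cream, so not dairy-free — out
G: has butter, so not dairy-free; has coconut oil, so not tree-nut-free — no
H: has bacon, so not vegetarian — no
I: has butter, so not dairy-free — reject
J: has cream, so not dairy-free; has coconut, so not tree-nut-free — reject
K: has gelatin, so not vegetarian — out
L: has cod, so not vegetarian; has whey, so not dairy-free — out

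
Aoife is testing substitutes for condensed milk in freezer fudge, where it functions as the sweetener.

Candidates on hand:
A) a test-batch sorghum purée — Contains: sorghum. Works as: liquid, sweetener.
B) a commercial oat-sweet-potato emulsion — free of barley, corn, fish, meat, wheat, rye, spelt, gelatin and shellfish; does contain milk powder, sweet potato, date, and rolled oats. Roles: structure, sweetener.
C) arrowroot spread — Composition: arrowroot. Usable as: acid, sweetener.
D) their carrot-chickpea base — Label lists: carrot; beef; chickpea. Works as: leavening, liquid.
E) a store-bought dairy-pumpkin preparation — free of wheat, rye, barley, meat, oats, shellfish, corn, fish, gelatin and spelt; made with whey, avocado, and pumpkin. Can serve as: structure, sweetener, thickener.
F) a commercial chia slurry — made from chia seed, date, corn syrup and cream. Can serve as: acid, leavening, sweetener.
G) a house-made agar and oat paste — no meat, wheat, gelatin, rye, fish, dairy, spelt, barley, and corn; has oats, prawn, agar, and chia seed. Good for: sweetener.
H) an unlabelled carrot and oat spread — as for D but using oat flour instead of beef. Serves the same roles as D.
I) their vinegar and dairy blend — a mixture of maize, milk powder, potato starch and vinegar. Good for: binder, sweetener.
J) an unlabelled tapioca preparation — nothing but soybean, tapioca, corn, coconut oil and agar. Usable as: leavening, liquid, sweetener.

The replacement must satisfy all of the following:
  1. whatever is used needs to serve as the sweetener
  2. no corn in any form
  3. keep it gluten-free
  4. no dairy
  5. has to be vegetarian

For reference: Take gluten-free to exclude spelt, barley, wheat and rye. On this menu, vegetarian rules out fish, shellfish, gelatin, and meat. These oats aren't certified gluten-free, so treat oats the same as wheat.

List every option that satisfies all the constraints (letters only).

A: works as a sweetener, no corn, vegetarian — OK
B: has rolled oats, so not gluten-free; has milk powder, so not dairy-free — out
C: every rule checks out — OK
D: not usable as a sweetener; has beef, so not vegetarian — no
E: has whey, so not dairy-free — out
F: has cream, so not dairy-free; has corn syrup, so not corn-free — reject
G: has oats, so not gluten-free; has prawn, so not vegetarian — out
H: not usable as a sweetener; has oat flour, so not gluten-free — reject
I: has milk powder, so not dairy-free; has maize, so not corn-free — out
J: has corn, so not corn-free — out

A, C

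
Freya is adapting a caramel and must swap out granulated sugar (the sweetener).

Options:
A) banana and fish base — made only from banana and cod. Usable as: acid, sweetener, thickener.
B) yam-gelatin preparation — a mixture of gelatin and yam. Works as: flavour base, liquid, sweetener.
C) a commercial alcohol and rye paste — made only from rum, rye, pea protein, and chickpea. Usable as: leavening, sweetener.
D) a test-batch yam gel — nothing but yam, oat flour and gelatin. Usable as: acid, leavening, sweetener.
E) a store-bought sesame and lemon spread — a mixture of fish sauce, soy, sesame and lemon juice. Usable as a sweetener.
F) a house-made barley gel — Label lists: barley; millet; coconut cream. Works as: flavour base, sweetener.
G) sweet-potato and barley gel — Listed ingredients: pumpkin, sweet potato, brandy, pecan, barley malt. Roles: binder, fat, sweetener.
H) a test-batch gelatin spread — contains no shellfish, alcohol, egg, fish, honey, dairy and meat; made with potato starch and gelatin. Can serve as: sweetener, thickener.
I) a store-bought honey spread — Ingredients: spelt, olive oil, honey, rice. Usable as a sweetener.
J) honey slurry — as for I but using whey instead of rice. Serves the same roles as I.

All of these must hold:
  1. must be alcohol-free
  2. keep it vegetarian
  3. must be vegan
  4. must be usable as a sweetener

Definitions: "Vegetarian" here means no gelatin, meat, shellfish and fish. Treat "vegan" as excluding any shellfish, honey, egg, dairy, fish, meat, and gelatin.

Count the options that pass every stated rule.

1

A: has cod, so not vegetarian; has cod, so not vegan — no
B: has gelatin, so not vegetarian; has gelatin, so not vegan — out
C: has rum, so not alcohol-free — out
D: has gelatin, so not vegetarian; has gelatin, so not vegan — out
E: has fish sauce, so not vegetarian; has fish sauce, so not vegan — out
F: vegetarian, vegan — keep
G: has brandy, so not alcohol-free — out
H: has gelatin, so not vegetarian; has gelatin, so not vegan — out
I: has honey, so not vegan — no
J: has whey, so not vegan — out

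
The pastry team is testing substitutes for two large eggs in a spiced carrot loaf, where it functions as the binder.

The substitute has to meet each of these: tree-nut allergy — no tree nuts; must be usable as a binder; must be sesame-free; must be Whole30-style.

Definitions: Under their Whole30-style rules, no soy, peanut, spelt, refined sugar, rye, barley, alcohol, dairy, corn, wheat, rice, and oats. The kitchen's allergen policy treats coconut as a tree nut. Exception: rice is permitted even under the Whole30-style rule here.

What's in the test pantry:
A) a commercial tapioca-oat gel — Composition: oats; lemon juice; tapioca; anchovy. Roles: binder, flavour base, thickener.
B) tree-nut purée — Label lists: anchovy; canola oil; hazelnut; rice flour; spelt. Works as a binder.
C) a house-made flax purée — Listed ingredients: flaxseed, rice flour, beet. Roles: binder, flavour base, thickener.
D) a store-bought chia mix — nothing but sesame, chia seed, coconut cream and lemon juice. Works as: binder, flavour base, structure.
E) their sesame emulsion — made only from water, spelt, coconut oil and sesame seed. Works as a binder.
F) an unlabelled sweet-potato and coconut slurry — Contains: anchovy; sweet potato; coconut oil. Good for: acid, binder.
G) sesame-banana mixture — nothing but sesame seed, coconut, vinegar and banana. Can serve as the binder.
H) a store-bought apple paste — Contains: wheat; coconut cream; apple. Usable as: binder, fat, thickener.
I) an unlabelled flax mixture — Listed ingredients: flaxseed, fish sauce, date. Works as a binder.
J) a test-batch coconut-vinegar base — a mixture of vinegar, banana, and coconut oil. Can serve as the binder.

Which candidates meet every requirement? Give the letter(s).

A: has oats, so not Whole30-style — no
B: has spelt, so not Whole30-style; has hazelnut, so not tree-nut-free — reject
C: rice is permitted under the Whole30-style carve-out; nothing else excluded — OK
D: has coconut cream, so not tree-nut-free; has sesame, so not sesame-free — out
E: has spelt, so not Whole30-style; has coconut oil, so not tree-nut-free (and 1 more) — reject
F: has coconut oil, so not tree-nut-free — reject
G: has coconut, so not tree-nut-free; has sesame seed, so not sesame-free — no
H: has wheat, so not Whole30-style; has coconut cream, so not tree-nut-free — no
I: works as a binder, Whole30-style, no sesame — OK
J: has coconut oil, so not tree-nut-free — out

C, I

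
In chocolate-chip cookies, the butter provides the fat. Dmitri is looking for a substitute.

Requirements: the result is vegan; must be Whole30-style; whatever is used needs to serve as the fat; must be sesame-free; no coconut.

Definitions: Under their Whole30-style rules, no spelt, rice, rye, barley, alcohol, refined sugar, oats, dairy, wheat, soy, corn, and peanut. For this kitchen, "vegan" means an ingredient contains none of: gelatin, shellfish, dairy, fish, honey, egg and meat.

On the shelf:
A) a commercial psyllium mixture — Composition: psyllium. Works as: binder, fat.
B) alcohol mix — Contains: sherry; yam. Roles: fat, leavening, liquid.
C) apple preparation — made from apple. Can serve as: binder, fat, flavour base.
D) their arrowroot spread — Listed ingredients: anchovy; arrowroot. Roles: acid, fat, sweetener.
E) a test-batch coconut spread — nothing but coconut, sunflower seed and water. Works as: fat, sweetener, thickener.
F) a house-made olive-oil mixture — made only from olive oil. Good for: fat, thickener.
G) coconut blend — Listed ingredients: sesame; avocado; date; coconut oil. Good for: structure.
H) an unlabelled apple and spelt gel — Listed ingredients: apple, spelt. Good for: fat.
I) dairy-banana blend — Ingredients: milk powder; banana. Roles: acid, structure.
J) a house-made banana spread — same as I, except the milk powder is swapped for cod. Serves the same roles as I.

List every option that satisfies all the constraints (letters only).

A: works as a fat, Whole30-style, no sesame — OK
B: has sherry, so not Whole30-style — out
C: nothing on the exclusion list — OK
D: has anchovy, so not vegan — reject
E: has coconut, so not coconut-free — out
F: works as a fat, Whole30-style, no coconut — OK
G: not usable as a fat; has coconut oil, so not coconut-free (and 1 more) — no
H: has spelt, so not Whole30-style — no
I: not usable as a fat; has milk powder, so not Whole30-style (and 1 more) — reject
J: not usable as a fat; has cod, so not vegan — no

A, C, F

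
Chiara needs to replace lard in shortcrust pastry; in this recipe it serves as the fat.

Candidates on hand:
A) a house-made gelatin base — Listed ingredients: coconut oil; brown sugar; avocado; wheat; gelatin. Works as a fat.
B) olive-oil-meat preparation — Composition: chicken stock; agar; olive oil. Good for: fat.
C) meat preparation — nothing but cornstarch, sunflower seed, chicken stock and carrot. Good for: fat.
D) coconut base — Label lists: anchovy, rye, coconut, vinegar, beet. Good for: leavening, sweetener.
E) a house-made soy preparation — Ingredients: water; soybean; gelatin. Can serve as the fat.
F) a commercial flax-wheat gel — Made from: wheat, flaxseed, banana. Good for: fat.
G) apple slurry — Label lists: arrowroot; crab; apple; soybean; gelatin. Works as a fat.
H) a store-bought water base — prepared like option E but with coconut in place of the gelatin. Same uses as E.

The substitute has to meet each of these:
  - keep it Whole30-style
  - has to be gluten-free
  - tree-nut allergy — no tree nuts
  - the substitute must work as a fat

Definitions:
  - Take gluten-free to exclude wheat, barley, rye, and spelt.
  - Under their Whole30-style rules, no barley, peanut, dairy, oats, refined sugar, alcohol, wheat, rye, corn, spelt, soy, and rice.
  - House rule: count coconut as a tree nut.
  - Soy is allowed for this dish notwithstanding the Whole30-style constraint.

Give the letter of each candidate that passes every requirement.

B, E, G

A: has wheat, so not gluten-free; has brown sugar, so not Whole30-style (and 1 more) — out
B: only chicken stock, agar, and olive oil; none excluded — OK
C: has cornstarch, so not Whole30-style — no
D: not usable as a fat; has rye, so not gluten-free (and 2 more) — reject
E: soy is permitted under the Whole30-style carve-out; nothing else excluded — keep
F: has wheat, so not gluten-free; has wheat, so not Whole30-style — no
G: soy is permitted under the Whole30-style carve-out; nothing else excluded — valid
H: has coconut, so not tree-nut-free — reject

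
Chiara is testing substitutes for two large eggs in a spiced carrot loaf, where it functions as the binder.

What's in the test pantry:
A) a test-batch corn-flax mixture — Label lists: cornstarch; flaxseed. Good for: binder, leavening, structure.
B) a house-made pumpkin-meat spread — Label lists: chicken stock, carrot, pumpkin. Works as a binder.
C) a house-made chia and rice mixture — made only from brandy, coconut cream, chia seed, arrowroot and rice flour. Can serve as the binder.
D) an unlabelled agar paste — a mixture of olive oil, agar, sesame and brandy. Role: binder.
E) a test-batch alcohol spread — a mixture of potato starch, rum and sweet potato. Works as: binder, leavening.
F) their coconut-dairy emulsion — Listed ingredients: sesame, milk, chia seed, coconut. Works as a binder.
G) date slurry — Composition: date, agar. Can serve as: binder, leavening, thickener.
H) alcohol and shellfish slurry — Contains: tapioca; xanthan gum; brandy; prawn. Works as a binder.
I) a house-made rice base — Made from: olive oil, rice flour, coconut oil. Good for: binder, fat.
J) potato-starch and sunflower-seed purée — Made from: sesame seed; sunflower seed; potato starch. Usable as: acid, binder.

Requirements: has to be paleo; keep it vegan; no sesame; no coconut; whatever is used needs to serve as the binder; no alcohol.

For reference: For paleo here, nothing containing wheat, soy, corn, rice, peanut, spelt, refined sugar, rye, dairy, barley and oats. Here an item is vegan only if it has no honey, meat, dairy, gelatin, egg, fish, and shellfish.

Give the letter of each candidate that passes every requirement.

G

A: has cornstarch, so not paleo — out
B: has chicken stock, so not vegan — no
C: has rice flour, so not paleo; has coconut cream, so not coconut-free (and 1 more) — out
D: has sesame, so not sesame-free; has brandy, so not alcohol-free — reject
E: has rum, so not alcohol-free — reject
F: has milk, so not paleo; has milk, so not vegan (and 2 more) — out
G: only date and agar; none excluded — keep
H: has prawn, so not vegan; has brandy, so not alcohol-free — no
I: has rice flour, so not paleo; has coconut oil, so not coconut-free — reject
J: has sesame seed, so not sesame-free — out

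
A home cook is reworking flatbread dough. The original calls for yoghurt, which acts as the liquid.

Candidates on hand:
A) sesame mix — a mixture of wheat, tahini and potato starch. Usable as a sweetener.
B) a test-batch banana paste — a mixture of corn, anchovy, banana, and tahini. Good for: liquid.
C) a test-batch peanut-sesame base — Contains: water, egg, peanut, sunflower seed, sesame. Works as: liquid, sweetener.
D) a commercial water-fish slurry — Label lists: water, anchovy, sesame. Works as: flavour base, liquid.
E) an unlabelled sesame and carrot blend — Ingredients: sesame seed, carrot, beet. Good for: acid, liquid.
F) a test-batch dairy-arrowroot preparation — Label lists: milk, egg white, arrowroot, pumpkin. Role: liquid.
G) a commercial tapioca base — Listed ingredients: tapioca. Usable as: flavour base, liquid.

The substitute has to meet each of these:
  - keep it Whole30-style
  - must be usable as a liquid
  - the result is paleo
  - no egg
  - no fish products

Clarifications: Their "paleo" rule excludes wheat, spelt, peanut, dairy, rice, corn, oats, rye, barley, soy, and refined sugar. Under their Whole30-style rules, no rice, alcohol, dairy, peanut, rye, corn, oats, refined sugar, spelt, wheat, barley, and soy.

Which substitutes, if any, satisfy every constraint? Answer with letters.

E, G

A: not usable as a liquid; has wheat, so not paleo (and 1 more) — reject
B: has corn, so not paleo; has corn, so not Whole30-style (and 1 more) — reject
C: has peanut, so not paleo; has peanut, so not Whole30-style (and 1 more) — no
D: has anchovy, so not fish-free — out
E: only sesame seed, carrot, and beet; none excluded — keep
F: has milk, so not paleo; has milk, so not Whole30-style (and 1 more) — no
G: no fish, no egg — OK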